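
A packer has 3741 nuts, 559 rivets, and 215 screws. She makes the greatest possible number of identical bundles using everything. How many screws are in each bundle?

Number of bundles = gcd(3741, 559, 215).
3741 = 3 × 29 × 43
559 = 13 × 43
215 = 5 × 43
gcd(3741, 559, 215) = 43.
screws per bundle = 215 / 43 = 5.

5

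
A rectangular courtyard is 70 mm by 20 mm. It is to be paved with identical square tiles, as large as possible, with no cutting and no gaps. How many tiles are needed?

14

Tile side = gcd(70, 20).
70 = 2 × 5 × 7
20 = 2^2 × 5
gcd(70, 20) = 2 × 5 = 10.
Tiles: (70/10) × (20/10) = 7 × 2 = 14.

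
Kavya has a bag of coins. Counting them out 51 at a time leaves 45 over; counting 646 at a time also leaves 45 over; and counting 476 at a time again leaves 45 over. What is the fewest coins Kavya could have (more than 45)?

N − 45 must be a common multiple of 51, 646, and 476.
51 = 3 × 17
646 = 2 × 17 × 19
476 = 2^2 × 7 × 17
LCM(51, 646, 476) = 2^2 × 3 × 7 × 17 × 19 = 27132.
Smallest N > 45 is LCM + 45 = 27132 + 45 = 27177.

27177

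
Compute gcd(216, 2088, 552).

216 = 2^3 × 3^3
2088 = 2^3 × 3^2 × 29
552 = 2^3 × 3 × 23
gcd(216, 2088, 552) = 2^3 × 3 = 24.

24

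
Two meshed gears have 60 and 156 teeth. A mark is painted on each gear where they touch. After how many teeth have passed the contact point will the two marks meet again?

780 teeth

We need the least common multiple of the intervals.
60 = 2^2 × 3 × 5
156 = 2^2 × 3 × 13
LCM(60, 156) = 2^2 × 3 × 5 × 13 = 780.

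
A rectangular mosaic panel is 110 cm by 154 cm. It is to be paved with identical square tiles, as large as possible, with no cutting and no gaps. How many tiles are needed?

Tile side = gcd(110, 154).
110 = 2 × 5 × 11
154 = 2 × 7 × 11
gcd(110, 154) = 2 × 11 = 22.
Tiles: (110/22) × (154/22) = 5 × 7 = 35.

35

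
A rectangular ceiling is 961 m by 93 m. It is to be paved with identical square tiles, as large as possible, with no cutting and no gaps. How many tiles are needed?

Tile side = gcd(961, 93).
961 = 31^2
93 = 3 × 31
gcd(961, 93) = 31.
Tiles: (961/31) × (93/31) = 31 × 3 = 93.

93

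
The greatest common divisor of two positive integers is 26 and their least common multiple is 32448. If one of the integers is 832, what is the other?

1014

For two integers, gcd × lcm = product, so the other is (26 × 32448) / 832 = 843648 / 832 = 1014.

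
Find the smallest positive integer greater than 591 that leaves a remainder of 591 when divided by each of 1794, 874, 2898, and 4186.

716397

N − 591 must be a common multiple of 1794, 874, 2898, and 4186.
1794 = 2 × 3 × 13 × 23
874 = 2 × 19 × 23
2898 = 2 × 3^2 × 7 × 23
4186 = 2 × 7 × 13 × 23
LCM(1794, 874, 2898, 4186) = 2 × 3^2 × 7 × 13 × 19 × 23 = 715806.
Smallest N > 591 is LCM + 591 = 715806 + 591 = 716397.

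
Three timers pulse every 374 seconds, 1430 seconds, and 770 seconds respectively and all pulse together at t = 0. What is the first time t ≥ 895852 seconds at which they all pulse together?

1021020 seconds

Joint pulses occur at multiples of LCM(374, 1430, 770).
374 = 2 × 11 × 17
1430 = 2 × 5 × 11 × 13
770 = 2 × 5 × 7 × 11
LCM(374, 1430, 770) = 2 × 5 × 7 × 11 × 13 × 17 = 170170.
Smallest multiple of 170170 that is ≥ 895852: ⌈895852/170170⌉ × 170170 = 6 × 170170 = 1021020.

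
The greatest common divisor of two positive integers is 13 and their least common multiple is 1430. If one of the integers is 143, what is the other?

130

For two integers, gcd × lcm = product, so the other is (13 × 1430) / 143 = 18590 / 143 = 130.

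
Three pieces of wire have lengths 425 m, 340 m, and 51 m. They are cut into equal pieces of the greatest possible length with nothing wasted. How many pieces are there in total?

48

Piece length = gcd(425, 340, 51).
425 = 5^2 × 17
340 = 2^2 × 5 × 17
51 = 3 × 17
gcd(425, 340, 51) = 17.
Total pieces = 425/17 + 340/17 + 51/17 = 25 + 20 + 3 = 48.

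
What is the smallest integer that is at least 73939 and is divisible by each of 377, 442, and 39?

The integer must be a common multiple of 377, 442, and 39, so a multiple of their LCM.
377 = 13 × 29
442 = 2 × 13 × 17
39 = 3 × 13
LCM(377, 442, 39) = 2 × 3 × 13 × 17 × 29 = 38454.
Smallest multiple of 38454 that is ≥ 73939: ⌈73939/38454⌉ × 38454 = 2 × 38454 = 76908.

76908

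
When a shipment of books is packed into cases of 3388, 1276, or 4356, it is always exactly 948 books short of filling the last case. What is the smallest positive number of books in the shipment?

883320

Being 948 short of a full case of size k means N ≡ −948 (mod k), i.e. N + 948 is a multiple of each size.
3388 = 2^2 × 7 × 11^2
1276 = 2^2 × 11 × 29
4356 = 2^2 × 3^2 × 11^2
LCM(3388, 1276, 4356) = 2^2 × 3^2 × 7 × 11^2 × 29 = 884268.
Smallest positive N is 884268 − 948 = 883320.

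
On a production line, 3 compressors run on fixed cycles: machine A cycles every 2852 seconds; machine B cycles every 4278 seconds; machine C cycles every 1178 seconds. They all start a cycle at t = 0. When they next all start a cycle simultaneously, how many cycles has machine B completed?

38 cycles

They are all back at their starting positions together after one LCM of the periods.
2852 = 2^2 × 23 × 31
4278 = 2 × 3 × 23 × 31
1178 = 2 × 19 × 31
LCM(2852, 4278, 1178) = 2^2 × 3 × 19 × 23 × 31 = 162564.
Cycles for period 4278: 162564 / 4278 = 38.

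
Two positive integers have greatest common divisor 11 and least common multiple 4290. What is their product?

47190

For any two positive integers, gcd × lcm = product = 11 × 4290 = 47190.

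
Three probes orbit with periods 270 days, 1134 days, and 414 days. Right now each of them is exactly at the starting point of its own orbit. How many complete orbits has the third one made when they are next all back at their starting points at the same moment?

315 orbits

They are all back at their starting positions together after one LCM of the periods.
270 = 2 × 3^3 × 5
1134 = 2 × 3^4 × 7
414 = 2 × 3^2 × 23
LCM(270, 1134, 414) = 2 × 3^4 × 5 × 7 × 23 = 130410.
Orbits for period 414: 130410 / 414 = 315.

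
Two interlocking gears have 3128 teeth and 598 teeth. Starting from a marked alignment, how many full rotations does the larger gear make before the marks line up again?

13 rotations

All finish a whole number of cycles simultaneously at t = LCM of the periods.
3128 = 2^3 × 17 × 23
598 = 2 × 13 × 23
LCM(3128, 598) = 2^3 × 13 × 17 × 23 = 40664.
Rotations for period 3128: 40664 / 3128 = 13.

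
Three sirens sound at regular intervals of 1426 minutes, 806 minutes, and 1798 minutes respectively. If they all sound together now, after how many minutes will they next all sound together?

537602 minutes

They coincide at every common multiple of the periods; the first is the LCM.
1426 = 2 × 23 × 31
806 = 2 × 13 × 31
1798 = 2 × 29 × 31
LCM(1426, 806, 1798) = 2 × 13 × 23 × 29 × 31 = 537602.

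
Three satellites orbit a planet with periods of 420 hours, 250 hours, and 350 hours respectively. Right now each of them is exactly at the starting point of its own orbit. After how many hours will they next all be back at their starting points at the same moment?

10500 hours

The first simultaneous occurrence is after LCM of the individual periods.
420 = 2^2 × 3 × 5 × 7
250 = 2 × 5^3
350 = 2 × 5^2 × 7
LCM(420, 250, 350) = 2^2 × 3 × 5^3 × 7 = 10500.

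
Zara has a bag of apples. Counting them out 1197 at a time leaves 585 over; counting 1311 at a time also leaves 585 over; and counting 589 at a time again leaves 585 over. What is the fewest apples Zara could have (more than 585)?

854046

N − 585 must be a common multiple of 1197, 1311, and 589.
1197 = 3^2 × 7 × 19
1311 = 3 × 19 × 23
589 = 19 × 31
LCM(1197, 1311, 589) = 3^2 × 7 × 19 × 23 × 31 = 853461.
Smallest N > 585 is LCM + 585 = 853461 + 585 = 854046.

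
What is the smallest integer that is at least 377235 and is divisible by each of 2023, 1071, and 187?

400554

The integer must be a common multiple of 2023, 1071, and 187, so a multiple of their LCM.
2023 = 7 × 17^2
1071 = 3^2 × 7 × 17
187 = 11 × 17
LCM(2023, 1071, 187) = 3^2 × 7 × 11 × 17^2 = 200277.
Smallest multiple of 200277 that is ≥ 377235: ⌈377235/200277⌉ × 200277 = 2 × 200277 = 400554.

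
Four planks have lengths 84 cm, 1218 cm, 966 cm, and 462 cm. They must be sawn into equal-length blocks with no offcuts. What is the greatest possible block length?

This is the greatest common divisor of 84, 1218, 966, and 462.
84 = 2^2 × 3 × 7
1218 = 2 × 3 × 7 × 29
966 = 2 × 3 × 7 × 23
462 = 2 × 3 × 7 × 11
gcd(84, 1218, 966, 462) = 2 × 3 × 7 = 42.

42 cm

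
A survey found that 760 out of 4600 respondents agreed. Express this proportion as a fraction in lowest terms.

19/115

760 = 2^3 × 5 × 19
4600 = 2^3 × 5^2 × 23
gcd(760, 4600) = 2^3 × 5 = 40.
Divide numerator and denominator by 40: 760/4600 = 19/115.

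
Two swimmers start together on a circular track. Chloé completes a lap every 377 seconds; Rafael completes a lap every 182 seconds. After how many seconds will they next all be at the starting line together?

They coincide at every common multiple of the periods; the first is the LCM.
377 = 13 × 29
182 = 2 × 7 × 13
LCM(377, 182) = 2 × 7 × 13 × 29 = 5278.

5278 seconds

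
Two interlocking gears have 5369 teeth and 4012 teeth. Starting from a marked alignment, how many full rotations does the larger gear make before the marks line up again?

68 rotations

All finish a whole number of cycles simultaneously at t = LCM of the periods.
5369 = 7 × 13 × 59
4012 = 2^2 × 17 × 59
LCM(5369, 4012) = 2^2 × 7 × 13 × 17 × 59 = 365092.
Rotations for period 5369: 365092 / 5369 = 68.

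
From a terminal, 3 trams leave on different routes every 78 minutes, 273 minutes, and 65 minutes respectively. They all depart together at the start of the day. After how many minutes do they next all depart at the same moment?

The first simultaneous occurrence is after LCM of the individual periods.
78 = 2 × 3 × 13
273 = 3 × 7 × 13
65 = 5 × 13
LCM(78, 273, 65) = 2 × 3 × 5 × 7 × 13 = 2730.

2730 minutes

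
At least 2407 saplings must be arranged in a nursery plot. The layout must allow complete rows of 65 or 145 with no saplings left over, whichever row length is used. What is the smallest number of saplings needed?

3770

The number of saplings must be a common multiple of 65 and 145, so a multiple of their LCM.
65 = 5 × 13
145 = 5 × 29
LCM(65, 145) = 5 × 13 × 29 = 1885.
Smallest multiple of 1885 that is ≥ 2407: ⌈2407/1885⌉ × 1885 = 2 × 1885 = 3770.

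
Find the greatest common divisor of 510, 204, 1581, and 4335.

510 = 2 × 3 × 5 × 17
204 = 2^2 × 3 × 17
1581 = 3 × 17 × 31
4335 = 3 × 5 × 17^2
gcd(510, 204, 1581, 4335) = 3 × 17 = 51.

51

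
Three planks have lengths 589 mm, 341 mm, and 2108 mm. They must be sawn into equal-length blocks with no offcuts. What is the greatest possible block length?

31 mm

The block length must divide every plank, so the greatest is gcd(589, 341, 2108).
589 = 19 × 31
341 = 11 × 31
2108 = 2^2 × 17 × 31
gcd(589, 341, 2108) = 31.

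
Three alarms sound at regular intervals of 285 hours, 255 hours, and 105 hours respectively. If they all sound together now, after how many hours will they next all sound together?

They coincide at every common multiple of the periods; the first is the LCM.
285 = 3 × 5 × 19
255 = 3 × 5 × 17
105 = 3 × 5 × 7
LCM(285, 255, 105) = 3 × 5 × 7 × 17 × 19 = 33915.

33915 hours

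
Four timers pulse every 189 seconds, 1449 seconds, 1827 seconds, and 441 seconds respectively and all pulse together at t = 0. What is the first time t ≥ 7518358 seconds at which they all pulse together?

Joint pulses occur at multiples of LCM(189, 1449, 1827, 441).
189 = 3^3 × 7
1449 = 3^2 × 7 × 23
1827 = 3^2 × 7 × 29
441 = 3^2 × 7^2
LCM(189, 1449, 1827, 441) = 3^3 × 7^2 × 23 × 29 = 882441.
Smallest multiple of 882441 that is ≥ 7518358: ⌈7518358/882441⌉ × 882441 = 9 × 882441 = 7941969.

7941969 seconds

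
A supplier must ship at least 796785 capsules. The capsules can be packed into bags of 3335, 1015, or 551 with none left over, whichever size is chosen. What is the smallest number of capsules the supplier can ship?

The number of capsules must be a common multiple of 3335, 1015, and 551, so a multiple of their LCM.
3335 = 5 × 23 × 29
1015 = 5 × 7 × 29
551 = 19 × 29
LCM(3335, 1015, 551) = 5 × 7 × 19 × 23 × 29 = 443555.
Smallest multiple of 443555 that is ≥ 796785: ⌈796785/443555⌉ × 443555 = 2 × 443555 = 887110.

887110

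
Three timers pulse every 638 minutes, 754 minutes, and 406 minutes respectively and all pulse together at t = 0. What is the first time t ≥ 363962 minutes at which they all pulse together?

Joint pulses occur at multiples of LCM(638, 754, 406).
638 = 2 × 11 × 29
754 = 2 × 13 × 29
406 = 2 × 7 × 29
LCM(638, 754, 406) = 2 × 7 × 11 × 13 × 29 = 58058.
Smallest multiple of 58058 that is ≥ 363962: ⌈363962/58058⌉ × 58058 = 7 × 58058 = 406406.

406406 minutes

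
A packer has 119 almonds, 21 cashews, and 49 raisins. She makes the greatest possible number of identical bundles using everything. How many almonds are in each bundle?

Number of bundles = gcd(119, 21, 49).
119 = 7 × 17
21 = 3 × 7
49 = 7^2
gcd(119, 21, 49) = 7.
almonds per bundle = 119 / 7 = 17.

17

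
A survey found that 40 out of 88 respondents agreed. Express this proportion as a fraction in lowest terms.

5/11

40 = 2^3 × 5
88 = 2^3 × 11
gcd(40, 88) = 2^3 = 8.
Divide numerator and denominator by 8: 40/88 = 5/11.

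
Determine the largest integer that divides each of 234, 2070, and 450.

18

234 = 2 × 3^2 × 13
2070 = 2 × 3^2 × 5 × 23
450 = 2 × 3^2 × 5^2
gcd(234, 2070, 450) = 2 × 3^2 = 18.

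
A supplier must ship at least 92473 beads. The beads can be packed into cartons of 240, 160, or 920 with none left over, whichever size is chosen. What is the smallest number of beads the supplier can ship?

99360

The number of beads must be a common multiple of 240, 160, and 920, so a multiple of their LCM.
240 = 2^4 × 3 × 5
160 = 2^5 × 5
920 = 2^3 × 5 × 23
LCM(240, 160, 920) = 2^5 × 3 × 5 × 23 = 11040.
Smallest multiple of 11040 that is ≥ 92473: ⌈92473/11040⌉ × 11040 = 9 × 11040 = 99360.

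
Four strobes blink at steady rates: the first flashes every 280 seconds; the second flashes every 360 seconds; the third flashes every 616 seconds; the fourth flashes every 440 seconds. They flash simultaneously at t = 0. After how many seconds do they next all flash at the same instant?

They coincide at every common multiple of the periods; the first is the LCM.
280 = 2^3 × 5 × 7
360 = 2^3 × 3^2 × 5
616 = 2^3 × 7 × 11
440 = 2^3 × 5 × 11
LCM(280, 360, 616, 440) = 2^3 × 3^2 × 5 × 7 × 11 = 27720.

27720 seconds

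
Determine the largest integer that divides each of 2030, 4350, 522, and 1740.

58

2030 = 2 × 5 × 7 × 29
4350 = 2 × 3 × 5^2 × 29
522 = 2 × 3^2 × 29
1740 = 2^2 × 3 × 5 × 29
gcd(2030, 4350, 522, 1740) = 2 × 29 = 58.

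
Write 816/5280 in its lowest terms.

816 = 2^4 × 3 × 17
5280 = 2^5 × 3 × 5 × 11
gcd(816, 5280) = 2^4 × 3 = 48.
Divide numerator and denominator by 48: 816/5280 = 17/110.

17/110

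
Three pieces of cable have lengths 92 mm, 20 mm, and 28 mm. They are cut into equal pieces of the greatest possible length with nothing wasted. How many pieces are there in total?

Piece length = gcd(92, 20, 28).
92 = 2^2 × 23
20 = 2^2 × 5
28 = 2^2 × 7
gcd(92, 20, 28) = 2^2 = 4.
Total pieces = 92/4 + 20/4 + 28/4 = 23 + 5 + 7 = 35.

35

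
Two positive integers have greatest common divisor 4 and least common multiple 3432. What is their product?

For any two positive integers, gcd × lcm = product = 4 × 3432 = 13728.

13728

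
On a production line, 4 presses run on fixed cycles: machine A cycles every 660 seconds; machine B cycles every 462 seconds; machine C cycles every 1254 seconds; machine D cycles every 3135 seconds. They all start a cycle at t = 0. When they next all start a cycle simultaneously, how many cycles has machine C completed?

70 cycles

The first common completion time is the LCM of the periods.
660 = 2^2 × 3 × 5 × 11
462 = 2 × 3 × 7 × 11
1254 = 2 × 3 × 11 × 19
3135 = 3 × 5 × 11 × 19
LCM(660, 462, 1254, 3135) = 2^2 × 3 × 5 × 7 × 11 × 19 = 87780.
Cycles for period 1254: 87780 / 1254 = 70.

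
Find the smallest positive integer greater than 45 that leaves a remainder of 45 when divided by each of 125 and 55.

1420

N − 45 must be a common multiple of 125 and 55.
125 = 5^3
55 = 5 × 11
LCM(125, 55) = 5^3 × 11 = 1375.
Smallest N > 45 is LCM + 45 = 1375 + 45 = 1420.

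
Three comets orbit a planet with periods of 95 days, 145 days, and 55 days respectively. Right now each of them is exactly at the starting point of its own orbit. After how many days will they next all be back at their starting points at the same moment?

They coincide at every common multiple of the periods; the first is the LCM.
95 = 5 × 19
145 = 5 × 29
55 = 5 × 11
LCM(95, 145, 55) = 5 × 11 × 19 × 29 = 30305.

30305 days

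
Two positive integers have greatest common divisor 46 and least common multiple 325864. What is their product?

For any two positive integers, gcd × lcm = product = 46 × 325864 = 14989744.

14989744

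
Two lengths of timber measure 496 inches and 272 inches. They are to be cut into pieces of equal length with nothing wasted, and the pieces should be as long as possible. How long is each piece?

16 inches

By the Euclidean algorithm:
496 = 1 × 272 + 224
272 = 1 × 224 + 48
224 = 4 × 48 + 32
48 = 1 × 32 + 16
32 = 2 × 16 + 0
gcd(496, 272) = 16.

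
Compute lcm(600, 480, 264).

600 = 2^3 × 3 × 5^2
480 = 2^5 × 3 × 5
264 = 2^3 × 3 × 11
LCM(600, 480, 264) = 2^5 × 3 × 5^2 × 11 = 26400.

26400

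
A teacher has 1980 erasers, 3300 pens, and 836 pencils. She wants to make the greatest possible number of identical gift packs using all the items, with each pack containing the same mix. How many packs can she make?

The pack count must divide each quantity, so the greatest is gcd(1980, 3300, 836).
1980 = 2^2 × 3^2 × 5 × 11
3300 = 2^2 × 3 × 5^2 × 11
836 = 2^2 × 11 × 19
gcd(1980, 3300, 836) = 2^2 × 11 = 44.

44 packs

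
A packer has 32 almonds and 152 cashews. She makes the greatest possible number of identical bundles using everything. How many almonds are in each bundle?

Number of bundles = gcd(32, 152).
32 = 2^5
152 = 2^3 × 19
gcd(32, 152) = 2^3 = 8.
almonds per bundle = 32 / 8 = 4.

4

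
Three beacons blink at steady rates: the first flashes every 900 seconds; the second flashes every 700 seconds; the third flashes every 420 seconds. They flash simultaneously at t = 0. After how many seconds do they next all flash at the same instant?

We need the least common multiple of the intervals.
900 = 2^2 × 3^2 × 5^2
700 = 2^2 × 5^2 × 7
420 = 2^2 × 3 × 5 × 7
LCM(900, 700, 420) = 2^2 × 3^2 × 5^2 × 7 = 6300.

6300 seconds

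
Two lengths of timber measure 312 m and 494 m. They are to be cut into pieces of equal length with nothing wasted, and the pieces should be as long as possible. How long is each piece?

26 m

The greatest length dividing all of 312 and 494 is their gcd.
312 = 2^3 × 3 × 13
494 = 2 × 13 × 19
gcd(312, 494) = 2 × 13 = 26.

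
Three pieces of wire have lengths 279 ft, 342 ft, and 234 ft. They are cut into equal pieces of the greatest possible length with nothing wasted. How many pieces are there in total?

Piece length = gcd(279, 342, 234).
279 = 3^2 × 31
342 = 2 × 3^2 × 19
234 = 2 × 3^2 × 13
gcd(279, 342, 234) = 3^2 = 9.
Total pieces = 279/9 + 342/9 + 234/9 = 31 + 38 + 26 = 95.

95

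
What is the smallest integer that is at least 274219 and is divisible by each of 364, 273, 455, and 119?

278460

The integer must be a common multiple of 364, 273, 455, and 119, so a multiple of their LCM.
364 = 2^2 × 7 × 13
273 = 3 × 7 × 13
455 = 5 × 7 × 13
119 = 7 × 17
LCM(364, 273, 455, 119) = 2^2 × 3 × 5 × 7 × 13 × 17 = 92820.
Smallest multiple of 92820 that is ≥ 274219: ⌈274219/92820⌉ × 92820 = 3 × 92820 = 278460.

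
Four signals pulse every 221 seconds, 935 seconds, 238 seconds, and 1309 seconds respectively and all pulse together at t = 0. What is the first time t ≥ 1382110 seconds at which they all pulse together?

Joint pulses occur at multiples of LCM(221, 935, 238, 1309).
221 = 13 × 17
935 = 5 × 11 × 17
238 = 2 × 7 × 17
1309 = 7 × 11 × 17
LCM(221, 935, 238, 1309) = 2 × 5 × 7 × 11 × 13 × 17 = 170170.
Smallest multiple of 170170 that is ≥ 1382110: ⌈1382110/170170⌉ × 170170 = 9 × 170170 = 1531530.

1531530 seconds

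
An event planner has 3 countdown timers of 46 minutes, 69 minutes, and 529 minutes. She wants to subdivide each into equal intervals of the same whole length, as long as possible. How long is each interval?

23 minutes

The interval must divide each timer length; the longest such is the gcd.
46 = 2 × 23
69 = 3 × 23
529 = 23^2
gcd(46, 69, 529) = 23.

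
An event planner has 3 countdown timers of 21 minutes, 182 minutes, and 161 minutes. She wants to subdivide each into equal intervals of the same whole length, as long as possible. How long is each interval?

7 minutes

The interval must divide each timer length; the longest such is the gcd.
21 = 3 × 7
182 = 2 × 7 × 13
161 = 7 × 23
gcd(21, 182, 161) = 7.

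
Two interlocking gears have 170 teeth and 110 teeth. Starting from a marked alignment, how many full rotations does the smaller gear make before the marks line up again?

17 rotations

They are all back at their starting positions together after one LCM of the periods.
170 = 2 × 5 × 17
110 = 2 × 5 × 11
LCM(170, 110) = 2 × 5 × 11 × 17 = 1870.
Rotations for period 110: 1870 / 110 = 17.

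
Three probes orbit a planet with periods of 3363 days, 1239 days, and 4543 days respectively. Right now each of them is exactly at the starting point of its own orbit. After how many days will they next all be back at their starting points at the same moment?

They coincide at every common multiple of the periods; the first is the LCM.
3363 = 3 × 19 × 59
1239 = 3 × 7 × 59
4543 = 7 × 11 × 59
LCM(3363, 1239, 4543) = 3 × 7 × 11 × 19 × 59 = 258951.

258951 days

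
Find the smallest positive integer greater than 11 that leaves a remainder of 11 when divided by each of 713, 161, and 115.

24966

N − 11 must be a common multiple of 713, 161, and 115.
713 = 23 × 31
161 = 7 × 23
115 = 5 × 23
LCM(713, 161, 115) = 5 × 7 × 23 × 31 = 24955.
Smallest N > 11 is LCM + 11 = 24955 + 11 = 24966.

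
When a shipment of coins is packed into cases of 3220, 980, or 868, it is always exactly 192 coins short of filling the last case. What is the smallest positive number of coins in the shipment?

698548

Being 192 short of a full case of size k means N ≡ −192 (mod k), i.e. N + 192 is a multiple of each size.
3220 = 2^2 × 5 × 7 × 23
980 = 2^2 × 5 × 7^2
868 = 2^2 × 7 × 31
LCM(3220, 980, 868) = 2^2 × 5 × 7^2 × 23 × 31 = 698740.
Smallest positive N is 698740 − 192 = 698548.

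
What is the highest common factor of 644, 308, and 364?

28

644 = 2^2 × 7 × 23
308 = 2^2 × 7 × 11
364 = 2^2 × 7 × 13
gcd(644, 308, 364) = 2^2 × 7 = 28.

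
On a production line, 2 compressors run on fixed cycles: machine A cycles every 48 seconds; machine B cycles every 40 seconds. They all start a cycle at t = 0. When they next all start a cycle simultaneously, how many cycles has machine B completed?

6 cycles

They are all back at their starting positions together after one LCM of the periods.
48 = 2^4 × 3
40 = 2^3 × 5
LCM(48, 40) = 2^4 × 3 × 5 = 240.
Cycles for period 40: 240 / 40 = 6.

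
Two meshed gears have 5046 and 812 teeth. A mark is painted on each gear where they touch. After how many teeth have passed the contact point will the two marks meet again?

70644 teeth

They coincide at every common multiple of the periods; the first is the LCM.
5046 = 2 × 3 × 29^2
812 = 2^2 × 7 × 29
LCM(5046, 812) = 2^2 × 3 × 7 × 29^2 = 70644.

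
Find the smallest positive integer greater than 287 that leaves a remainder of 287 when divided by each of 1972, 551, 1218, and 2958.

787115

N − 287 must be a common multiple of 1972, 551, 1218, and 2958.
1972 = 2^2 × 17 × 29
551 = 19 × 29
1218 = 2 × 3 × 7 × 29
2958 = 2 × 3 × 17 × 29
LCM(1972, 551, 1218, 2958) = 2^2 × 3 × 7 × 17 × 19 × 29 = 786828.
Smallest N > 287 is LCM + 287 = 786828 + 287 = 787115.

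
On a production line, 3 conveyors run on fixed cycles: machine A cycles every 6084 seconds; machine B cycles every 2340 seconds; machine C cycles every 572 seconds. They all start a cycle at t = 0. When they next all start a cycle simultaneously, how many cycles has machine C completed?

585 cycles

They are all back at their starting positions together after one LCM of the periods.
6084 = 2^2 × 3^2 × 13^2
2340 = 2^2 × 3^2 × 5 × 13
572 = 2^2 × 11 × 13
LCM(6084, 2340, 572) = 2^2 × 3^2 × 5 × 11 × 13^2 = 334620.
Cycles for period 572: 334620 / 572 = 585.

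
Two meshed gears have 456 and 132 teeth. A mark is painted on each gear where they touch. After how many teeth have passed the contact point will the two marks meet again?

5016 teeth

They coincide at every common multiple of the periods; the first is the LCM.
456 = 2^3 × 3 × 19
132 = 2^2 × 3 × 11
LCM(456, 132) = 2^3 × 3 × 11 × 19 = 5016.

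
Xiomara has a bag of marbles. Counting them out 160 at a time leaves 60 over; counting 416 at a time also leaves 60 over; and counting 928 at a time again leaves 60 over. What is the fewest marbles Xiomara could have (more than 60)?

60380

N − 60 must be a common multiple of 160, 416, and 928.
160 = 2^5 × 5
416 = 2^5 × 13
928 = 2^5 × 29
LCM(160, 416, 928) = 2^5 × 5 × 13 × 29 = 60320.
Smallest N > 60 is LCM + 60 = 60320 + 60 = 60380.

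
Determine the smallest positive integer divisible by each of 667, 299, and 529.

199433

667 = 23 × 29
299 = 13 × 23
529 = 23^2
LCM(667, 299, 529) = 13 × 23^2 × 29 = 199433.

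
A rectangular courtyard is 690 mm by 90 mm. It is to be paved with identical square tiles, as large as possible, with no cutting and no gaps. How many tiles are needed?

69

Tile side = gcd(690, 90).
690 = 2 × 3 × 5 × 23
90 = 2 × 3^2 × 5
gcd(690, 90) = 2 × 3 × 5 = 30.
Tiles: (690/30) × (90/30) = 23 × 3 = 69.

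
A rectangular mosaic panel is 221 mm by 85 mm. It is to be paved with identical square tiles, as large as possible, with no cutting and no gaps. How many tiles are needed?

65

Tile side = gcd(221, 85).
221 = 13 × 17
85 = 5 × 17
gcd(221, 85) = 17.
Tiles: (221/17) × (85/17) = 13 × 5 = 65.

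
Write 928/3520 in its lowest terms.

928 = 2^5 × 29
3520 = 2^6 × 5 × 11
gcd(928, 3520) = 2^5 = 32.
Divide numerator and denominator by 32: 928/3520 = 29/110.

29/110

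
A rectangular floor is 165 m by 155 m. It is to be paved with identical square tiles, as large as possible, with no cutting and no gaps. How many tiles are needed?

Tile side = gcd(165, 155).
165 = 3 × 5 × 11
155 = 5 × 31
gcd(165, 155) = 5.
Tiles: (165/5) × (155/5) = 33 × 31 = 1023.

1023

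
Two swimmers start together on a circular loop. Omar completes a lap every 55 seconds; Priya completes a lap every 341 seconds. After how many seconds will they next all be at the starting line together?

The first simultaneous occurrence is after LCM of the individual periods.
55 = 5 × 11
341 = 11 × 31
LCM(55, 341) = 5 × 11 × 31 = 1705.

1705 seconds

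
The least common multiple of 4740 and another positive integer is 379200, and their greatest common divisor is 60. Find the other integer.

gcd × lcm = product of the two integers, so the other integer is (60 × 379200) / 4740 = 4800.

4800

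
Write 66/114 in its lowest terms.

11/19

66 = 2 × 3 × 11
114 = 2 × 3 × 19
gcd(66, 114) = 2 × 3 = 6.
Divide numerator and denominator by 6: 66/114 = 11/19.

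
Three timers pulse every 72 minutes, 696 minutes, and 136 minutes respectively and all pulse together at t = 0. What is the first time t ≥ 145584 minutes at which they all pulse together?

Joint pulses occur at multiples of LCM(72, 696, 136).
72 = 2^3 × 3^2
696 = 2^3 × 3 × 29
136 = 2^3 × 17
LCM(72, 696, 136) = 2^3 × 3^2 × 17 × 29 = 35496.
Smallest multiple of 35496 that is ≥ 145584: ⌈145584/35496⌉ × 35496 = 5 × 35496 = 177480.

177480 minutes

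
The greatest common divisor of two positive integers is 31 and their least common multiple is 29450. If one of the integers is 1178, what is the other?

775

For two integers, gcd × lcm = product, so the other is (31 × 29450) / 1178 = 912950 / 1178 = 775.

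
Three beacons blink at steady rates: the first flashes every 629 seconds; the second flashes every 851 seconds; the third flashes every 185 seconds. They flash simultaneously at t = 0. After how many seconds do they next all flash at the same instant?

72335 seconds

The first simultaneous occurrence is after LCM of the individual periods.
629 = 17 × 37
851 = 23 × 37
185 = 5 × 37
LCM(629, 851, 185) = 5 × 17 × 23 × 37 = 72335.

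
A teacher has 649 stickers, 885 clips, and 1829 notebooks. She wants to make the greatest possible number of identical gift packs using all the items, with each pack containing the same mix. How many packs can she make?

59 packs

The pack count must divide each quantity, so the greatest is gcd(649, 885, 1829).
649 = 11 × 59
885 = 3 × 5 × 59
1829 = 31 × 59
gcd(649, 885, 1829) = 59.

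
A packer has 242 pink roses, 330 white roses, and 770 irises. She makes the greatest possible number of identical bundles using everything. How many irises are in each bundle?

Number of bundles = gcd(242, 330, 770).
242 = 2 × 11^2
330 = 2 × 3 × 5 × 11
770 = 2 × 5 × 7 × 11
gcd(242, 330, 770) = 2 × 11 = 22.
irises per bundle = 770 / 22 = 35.

35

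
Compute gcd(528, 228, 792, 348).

528 = 2^4 × 3 × 11
228 = 2^2 × 3 × 19
792 = 2^3 × 3^2 × 11
348 = 2^2 × 3 × 29
gcd(528, 228, 792, 348) = 2^2 × 3 = 12.

12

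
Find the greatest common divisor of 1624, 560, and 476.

1624 = 2^3 × 7 × 29
560 = 2^4 × 5 × 7
476 = 2^2 × 7 × 17
gcd(1624, 560, 476) = 2^2 × 7 = 28.

28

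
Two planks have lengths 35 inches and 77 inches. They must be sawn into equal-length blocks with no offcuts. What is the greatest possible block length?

7 inches

This is the greatest common divisor of 35 and 77.
35 = 5 × 7
77 = 7 × 11
gcd(35, 77) = 7.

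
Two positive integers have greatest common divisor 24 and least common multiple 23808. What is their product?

For any two positive integers, gcd × lcm = product = 24 × 23808 = 571392.

571392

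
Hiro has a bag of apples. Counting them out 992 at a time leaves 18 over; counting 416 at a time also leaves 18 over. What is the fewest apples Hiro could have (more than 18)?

12914

N − 18 must be a common multiple of 992 and 416.
992 = 2^5 × 31
416 = 2^5 × 13
LCM(992, 416) = 2^5 × 13 × 31 = 12896.
Smallest N > 18 is LCM + 18 = 12896 + 18 = 12914.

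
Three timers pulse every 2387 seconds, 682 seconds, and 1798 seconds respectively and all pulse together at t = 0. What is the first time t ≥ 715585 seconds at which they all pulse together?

830676 seconds

Joint pulses occur at multiples of LCM(2387, 682, 1798).
2387 = 7 × 11 × 31
682 = 2 × 11 × 31
1798 = 2 × 29 × 31
LCM(2387, 682, 1798) = 2 × 7 × 11 × 29 × 31 = 138446.
Smallest multiple of 138446 that is ≥ 715585: ⌈715585/138446⌉ × 138446 = 6 × 138446 = 830676.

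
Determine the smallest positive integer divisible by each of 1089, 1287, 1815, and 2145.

70785

1089 = 3^2 × 11^2
1287 = 3^2 × 11 × 13
1815 = 3 × 5 × 11^2
2145 = 3 × 5 × 11 × 13
LCM(1089, 1287, 1815, 2145) = 3^2 × 5 × 11^2 × 13 = 70785.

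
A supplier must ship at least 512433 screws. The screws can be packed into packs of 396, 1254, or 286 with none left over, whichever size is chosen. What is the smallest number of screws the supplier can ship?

The number of screws must be a common multiple of 396, 1254, and 286, so a multiple of their LCM.
396 = 2^2 × 3^2 × 11
1254 = 2 × 3 × 11 × 19
286 = 2 × 11 × 13
LCM(396, 1254, 286) = 2^2 × 3^2 × 11 × 13 × 19 = 97812.
Smallest multiple of 97812 that is ≥ 512433: ⌈512433/97812⌉ × 97812 = 6 × 97812 = 586872.

586872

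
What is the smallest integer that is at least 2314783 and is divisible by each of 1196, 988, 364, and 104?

The integer must be a common multiple of 1196, 988, 364, and 104, so a multiple of their LCM.
1196 = 2^2 × 13 × 23
988 = 2^2 × 13 × 19
364 = 2^2 × 7 × 13
104 = 2^3 × 13
LCM(1196, 988, 364, 104) = 2^3 × 7 × 13 × 19 × 23 = 318136.
Smallest multiple of 318136 that is ≥ 2314783: ⌈2314783/318136⌉ × 318136 = 8 × 318136 = 2545088.

2545088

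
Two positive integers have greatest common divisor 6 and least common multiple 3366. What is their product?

For any two positive integers, gcd × lcm = product = 6 × 3366 = 20196.

20196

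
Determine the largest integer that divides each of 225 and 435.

15

225 = 3^2 × 5^2
435 = 3 × 5 × 29
gcd(225, 435) = 3 × 5 = 15.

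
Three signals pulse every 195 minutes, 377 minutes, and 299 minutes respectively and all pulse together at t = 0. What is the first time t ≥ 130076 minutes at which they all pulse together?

260130 minutes

Joint pulses occur at multiples of LCM(195, 377, 299).
195 = 3 × 5 × 13
377 = 13 × 29
299 = 13 × 23
LCM(195, 377, 299) = 3 × 5 × 13 × 23 × 29 = 130065.
Smallest multiple of 130065 that is ≥ 130076: ⌈130076/130065⌉ × 130065 = 2 × 130065 = 260130.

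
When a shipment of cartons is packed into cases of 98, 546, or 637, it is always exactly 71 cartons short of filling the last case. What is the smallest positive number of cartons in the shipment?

Being 71 short of a full case of size k means N ≡ −71 (mod k), i.e. N + 71 is a multiple of each size.
98 = 2 × 7^2
546 = 2 × 3 × 7 × 13
637 = 7^2 × 13
LCM(98, 546, 637) = 2 × 3 × 7^2 × 13 = 3822.
Smallest positive N is 3822 − 71 = 3751.

3751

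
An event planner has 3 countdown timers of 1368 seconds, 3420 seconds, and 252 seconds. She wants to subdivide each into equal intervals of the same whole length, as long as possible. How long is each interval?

36 seconds

The interval must divide each timer length; the longest such is the gcd.
1368 = 2^3 × 3^2 × 19
3420 = 2^2 × 3^2 × 5 × 19
252 = 2^2 × 3^2 × 7
gcd(1368, 3420, 252) = 2^2 × 3^2 = 36.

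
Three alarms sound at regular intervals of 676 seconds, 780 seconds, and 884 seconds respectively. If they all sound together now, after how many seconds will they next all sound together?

172380 seconds

The first simultaneous occurrence is after LCM of the individual periods.
676 = 2^2 × 13^2
780 = 2^2 × 3 × 5 × 13
884 = 2^2 × 13 × 17
LCM(676, 780, 884) = 2^2 × 3 × 5 × 13^2 × 17 = 172380.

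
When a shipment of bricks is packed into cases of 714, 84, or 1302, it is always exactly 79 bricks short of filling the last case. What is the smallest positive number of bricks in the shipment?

Being 79 short of a full case of size k means N ≡ −79 (mod k), i.e. N + 79 is a multiple of each size.
714 = 2 × 3 × 7 × 17
84 = 2^2 × 3 × 7
1302 = 2 × 3 × 7 × 31
LCM(714, 84, 1302) = 2^2 × 3 × 7 × 17 × 31 = 44268.
Smallest positive N is 44268 − 79 = 44189.

44189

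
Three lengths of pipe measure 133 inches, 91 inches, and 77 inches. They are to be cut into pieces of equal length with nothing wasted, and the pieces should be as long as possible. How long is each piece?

The greatest length dividing all of 133, 91, and 77 is their gcd.
133 = 7 × 19
91 = 7 × 13
77 = 7 × 11
gcd(133, 91, 77) = 7.

7 inches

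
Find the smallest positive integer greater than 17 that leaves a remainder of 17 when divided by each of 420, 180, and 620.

39077

N − 17 must be a common multiple of 420, 180, and 620.
420 = 2^2 × 3 × 5 × 7
180 = 2^2 × 3^2 × 5
620 = 2^2 × 5 × 31
LCM(420, 180, 620) = 2^2 × 3^2 × 5 × 7 × 31 = 39060.
Smallest N > 17 is LCM + 17 = 39060 + 17 = 39077.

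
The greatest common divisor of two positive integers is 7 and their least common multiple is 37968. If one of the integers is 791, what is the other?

336

For two integers, gcd × lcm = product, so the other is (7 × 37968) / 791 = 265776 / 791 = 336.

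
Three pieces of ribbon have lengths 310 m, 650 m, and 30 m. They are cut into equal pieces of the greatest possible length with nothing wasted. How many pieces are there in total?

99

Piece length = gcd(310, 650, 30).
310 = 2 × 5 × 31
650 = 2 × 5^2 × 13
30 = 2 × 3 × 5
gcd(310, 650, 30) = 2 × 5 = 10.
Total pieces = 310/10 + 650/10 + 30/10 = 31 + 65 + 3 = 99.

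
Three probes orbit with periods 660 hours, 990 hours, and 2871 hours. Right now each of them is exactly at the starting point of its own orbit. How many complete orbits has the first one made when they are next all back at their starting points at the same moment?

87 orbits

All finish a whole number of cycles simultaneously at t = LCM of the periods.
660 = 2^2 × 3 × 5 × 11
990 = 2 × 3^2 × 5 × 11
2871 = 3^2 × 11 × 29
LCM(660, 990, 2871) = 2^2 × 3^2 × 5 × 11 × 29 = 57420.
Orbits for period 660: 57420 / 660 = 87.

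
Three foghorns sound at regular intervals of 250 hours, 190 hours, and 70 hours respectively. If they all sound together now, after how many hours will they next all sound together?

33250 hours

We need the least common multiple of the intervals.
250 = 2 × 5^3
190 = 2 × 5 × 19
70 = 2 × 5 × 7
LCM(250, 190, 70) = 2 × 5^3 × 7 × 19 = 33250.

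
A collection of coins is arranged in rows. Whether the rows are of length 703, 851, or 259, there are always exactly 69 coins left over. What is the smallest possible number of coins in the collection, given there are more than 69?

N − 69 must be a common multiple of 703, 851, and 259.
703 = 19 × 37
851 = 23 × 37
259 = 7 × 37
LCM(703, 851, 259) = 7 × 19 × 23 × 37 = 113183.
Smallest N > 69 is LCM + 69 = 113183 + 69 = 113252.

113252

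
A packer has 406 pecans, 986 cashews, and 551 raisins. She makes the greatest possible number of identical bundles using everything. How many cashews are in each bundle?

Number of bundles = gcd(406, 986, 551).
406 = 2 × 7 × 29
986 = 2 × 17 × 29
551 = 19 × 29
gcd(406, 986, 551) = 29.
cashews per bundle = 986 / 29 = 34.

34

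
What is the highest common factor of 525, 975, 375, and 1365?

15

525 = 3 × 5^2 × 7
975 = 3 × 5^2 × 13
375 = 3 × 5^3
1365 = 3 × 5 × 7 × 13
gcd(525, 975, 375, 1365) = 3 × 5 = 15.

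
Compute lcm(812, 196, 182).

73892

812 = 2^2 × 7 × 29
196 = 2^2 × 7^2
182 = 2 × 7 × 13
LCM(812, 196, 182) = 2^2 × 7^2 × 13 × 29 = 73892.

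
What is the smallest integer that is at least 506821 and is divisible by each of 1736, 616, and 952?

649264

The integer must be a common multiple of 1736, 616, and 952, so a multiple of their LCM.
1736 = 2^3 × 7 × 31
616 = 2^3 × 7 × 11
952 = 2^3 × 7 × 17
LCM(1736, 616, 952) = 2^3 × 7 × 11 × 17 × 31 = 324632.
Smallest multiple of 324632 that is ≥ 506821: ⌈506821/324632⌉ × 324632 = 2 × 324632 = 649264.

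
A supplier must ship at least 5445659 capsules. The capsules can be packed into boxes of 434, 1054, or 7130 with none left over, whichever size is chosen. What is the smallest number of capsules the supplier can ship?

The number of capsules must be a common multiple of 434, 1054, and 7130, so a multiple of their LCM.
434 = 2 × 7 × 31
1054 = 2 × 17 × 31
7130 = 2 × 5 × 23 × 31
LCM(434, 1054, 7130) = 2 × 5 × 7 × 17 × 23 × 31 = 848470.
Smallest multiple of 848470 that is ≥ 5445659: ⌈5445659/848470⌉ × 848470 = 7 × 848470 = 5939290.

5939290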